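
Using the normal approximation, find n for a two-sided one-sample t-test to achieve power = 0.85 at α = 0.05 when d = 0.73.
n = 17

Sample size formula (one-sample t-test, normal approximation):
n = ((z_{α/2} + z_β) / d)²

z_{α/2} = 1.960 (for α = 0.05, two-sided)
z_β = 1.036 (for power = 0.85)
d = 0.73

n = ((1.960 + 1.036) / 0.73)²
n = (4.104)²
n ≈ 16.84
Round up to the next whole number: n = 17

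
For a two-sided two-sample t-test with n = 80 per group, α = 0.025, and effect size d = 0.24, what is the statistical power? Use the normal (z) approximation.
Power ≈ 0.23

Power calculation (two-sample t-test, normal approximation):
z_β = d · √(n/2) - z_{α/2}
z_β = 0.24 · √(80/2) - 2.241
z_β = 0.24 · 6.325 - 2.241
z_β = -0.724

Power = Φ(z_β) = Φ(-0.724) ≈ 0.235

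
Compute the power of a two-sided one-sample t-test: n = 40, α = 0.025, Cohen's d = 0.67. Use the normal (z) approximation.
Power ≈ 0.98

Power calculation (one-sample t-test, normal approximation):
z_β = d · √n - z_{α/2}
z_β = 0.67 · √40 - 2.241
z_β = 0.67 · 6.325 - 2.241
z_β = 1.996

Power = Φ(z_β) = Φ(1.996) ≈ 0.977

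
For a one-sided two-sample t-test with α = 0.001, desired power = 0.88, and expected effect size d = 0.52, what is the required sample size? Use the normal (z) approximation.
n = 135 per group

Sample size formula (two-sample t-test, normal approximation):
n = 2 · ((z_α + z_β) / d)²

z_α = 3.090 (for α = 0.001, one-sided)
z_β = 1.175 (for power = 0.88)
d = 0.52

n = 2 · ((3.090 + 1.175) / 0.52)²
n = 2 · (8.202)²
n ≈ 134.55
Round up to the next whole number: n = 135 per group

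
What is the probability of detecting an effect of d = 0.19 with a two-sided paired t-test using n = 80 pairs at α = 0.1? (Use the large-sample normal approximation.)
Power ≈ 0.52

Power calculation (paired t-test, normal approximation):
z_β = d · √n - z_{α/2}
z_β = 0.19 · √80 - 1.645
z_β = 0.19 · 8.944 - 1.645
z_β = 0.055

Power = Φ(z_β) = Φ(0.055) ≈ 0.522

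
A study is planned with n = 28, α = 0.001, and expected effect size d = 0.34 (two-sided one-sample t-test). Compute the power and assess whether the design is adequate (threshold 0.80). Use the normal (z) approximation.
Power ≈ 0.07; the study is underpowered (power < 0.80)

Power calculation (one-sample t-test, normal approximation):
z_β = d · √n - z_{α/2}
z_β = 0.34 · √28 - 3.291
z_β = 0.34 · 5.292 - 3.291
z_β = -1.491

Power = Φ(z_β) = Φ(-1.491) ≈ 0.068

Effect size d = 0.34 is small by Cohen's convention (0.2/0.5/0.8).

Threshold: power ≥ 0.80 is conventionally adequate.
Power ≈ 0.07 → the study is underpowered (power < 0.80).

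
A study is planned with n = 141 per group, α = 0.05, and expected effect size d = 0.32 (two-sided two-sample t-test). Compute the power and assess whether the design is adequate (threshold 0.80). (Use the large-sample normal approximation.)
Power ≈ 0.77; the study is underpowered (power < 0.80)

Power calculation (two-sample t-test, normal approximation):
z_β = d · √(n/2) - z_{α/2}
z_β = 0.32 · √(141/2) - 1.960
z_β = 0.32 · 8.396 - 1.960
z_β = 0.727

Power = Φ(z_β) = Φ(0.727) ≈ 0.766

Effect size d = 0.32 is small by Cohen's convention (0.2/0.5/0.8).

Threshold: power ≥ 0.80 is conventionally adequate.
Power ≈ 0.77 → the study is underpowered (power < 0.80).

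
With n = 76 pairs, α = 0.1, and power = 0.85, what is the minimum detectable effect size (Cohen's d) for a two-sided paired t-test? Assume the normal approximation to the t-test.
d ≈ 0.31

Minimum detectable effect (paired t-test, normal approximation):
d = (z_{α/2} + z_β) / √n
d = (1.645 + 1.036) / √76
d = 2.681 / 8.718
d ≈ 0.31

By Cohen's convention (0.2 small / 0.5 medium / 0.8 large): small effect.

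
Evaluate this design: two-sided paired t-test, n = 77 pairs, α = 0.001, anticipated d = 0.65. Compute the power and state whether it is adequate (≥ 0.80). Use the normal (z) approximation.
Power ≈ 0.99; the study is adequately powered (power ≥ 0.80)

Power calculation (paired t-test, normal approximation):
z_β = d · √n - z_{α/2}
z_β = 0.65 · √77 - 3.291
z_β = 0.65 · 8.775 - 3.291
z_β = 2.413

Power = Φ(z_β) = Φ(2.413) ≈ 0.992

Effect size d = 0.65 is medium by Cohen's convention (0.2/0.5/0.8).

Threshold: power ≥ 0.80 is conventionally adequate.
Power ≈ 0.99 → the study is adequately powered (power ≥ 0.80).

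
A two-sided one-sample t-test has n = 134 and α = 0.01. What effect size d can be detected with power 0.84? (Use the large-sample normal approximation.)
d ≈ 0.31

Minimum detectable effect (one-sample t-test, normal approximation):
d = (z_{α/2} + z_β) / √n
d = (2.576 + 0.994) / √134
d = 3.570 / 11.576
d ≈ 0.31

By Cohen's convention (0.2 small / 0.5 medium / 0.8 large): small effect.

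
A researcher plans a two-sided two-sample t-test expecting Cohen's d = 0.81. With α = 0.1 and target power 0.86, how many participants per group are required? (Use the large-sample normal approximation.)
n = 23 per group

Sample size formula (two-sample t-test, normal approximation):
n = 2 · ((z_{α/2} + z_β) / d)²

z_{α/2} = 1.645 (for α = 0.1, two-sided)
z_β = 1.080 (for power = 0.86)
d = 0.81

n = 2 · ((1.645 + 1.080) / 0.81)²
n = 2 · (3.364)²
n ≈ 22.63
Round up to the next whole number: n = 23 per group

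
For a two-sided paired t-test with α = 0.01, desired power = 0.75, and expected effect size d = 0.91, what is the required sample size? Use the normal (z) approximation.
n = 13 pairs

Sample size formula (paired t-test, normal approximation):
n = ((z_{α/2} + z_β) / d)²

z_{α/2} = 2.576 (for α = 0.01, two-sided)
z_β = 0.674 (for power = 0.75)
d = 0.91

n = ((2.576 + 0.674) / 0.91)²
n = (3.571)²
n ≈ 12.75
Round up to the next whole number: n = 13 pairs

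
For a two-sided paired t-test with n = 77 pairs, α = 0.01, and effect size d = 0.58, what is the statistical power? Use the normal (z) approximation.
Power ≈ 0.99

Power calculation (paired t-test, normal approximation):
z_β = d · √n - z_{α/2}
z_β = 0.58 · √77 - 2.576
z_β = 0.58 · 8.775 - 2.576
z_β = 2.514

Power = Φ(z_β) = Φ(2.514) ≈ 0.994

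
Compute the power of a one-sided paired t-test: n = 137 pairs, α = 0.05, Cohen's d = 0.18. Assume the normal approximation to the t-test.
Power ≈ 0.68

Power calculation (paired t-test, normal approximation):
z_β = d · √n - z_α
z_β = 0.18 · √137 - 1.645
z_β = 0.18 · 11.705 - 1.645
z_β = 0.462

Power = Φ(z_β) = Φ(0.462) ≈ 0.678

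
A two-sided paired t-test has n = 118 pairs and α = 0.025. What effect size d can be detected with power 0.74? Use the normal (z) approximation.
d ≈ 0.27

Minimum detectable effect (paired t-test, normal approximation):
d = (z_{α/2} + z_β) / √n
d = (2.241 + 0.643) / √118
d = 2.885 / 10.863
d ≈ 0.27

By Cohen's convention (0.2 small / 0.5 medium / 0.8 large): small effect.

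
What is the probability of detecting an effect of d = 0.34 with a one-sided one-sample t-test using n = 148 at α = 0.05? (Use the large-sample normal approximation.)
Power ≈ 0.99

Power calculation (one-sample t-test, normal approximation):
z_β = d · √n - z_α
z_β = 0.34 · √148 - 1.645
z_β = 0.34 · 12.166 - 1.645
z_β = 2.491

Power = Φ(z_β) = Φ(2.491) ≈ 0.994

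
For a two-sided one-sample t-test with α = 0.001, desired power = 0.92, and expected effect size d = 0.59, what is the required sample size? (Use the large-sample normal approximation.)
n = 64

Sample size formula (one-sample t-test, normal approximation):
n = ((z_{α/2} + z_β) / d)²

z_{α/2} = 3.291 (for α = 0.001, two-sided)
z_β = 1.405 (for power = 0.92)
d = 0.59

n = ((3.291 + 1.405) / 0.59)²
n = (7.959)²
n ≈ 63.35
Round up to the next whole number: n = 64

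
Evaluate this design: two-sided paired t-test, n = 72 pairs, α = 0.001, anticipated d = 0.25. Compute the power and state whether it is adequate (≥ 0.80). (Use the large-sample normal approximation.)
Power ≈ 0.12; the study is underpowered (power < 0.80)

Power calculation (paired t-test, normal approximation):
z_β = d · √n - z_{α/2}
z_β = 0.25 · √72 - 3.291
z_β = 0.25 · 8.485 - 3.291
z_β = -1.169

Power = Φ(z_β) = Φ(-1.169) ≈ 0.121

Effect size d = 0.25 is small by Cohen's convention (0.2/0.5/0.8).

Threshold: power ≥ 0.80 is conventionally adequate.
Power ≈ 0.12 → the study is underpowered (power < 0.80).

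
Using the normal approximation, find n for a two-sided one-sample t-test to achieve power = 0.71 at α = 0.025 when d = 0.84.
n = 12

Sample size formula (one-sample t-test, normal approximation):
n = ((z_{α/2} + z_β) / d)²

z_{α/2} = 2.241 (for α = 0.025, two-sided)
z_β = 0.553 (for power = 0.71)
d = 0.84

n = ((2.241 + 0.553) / 0.84)²
n = (3.326)²
n ≈ 11.06
Round up to the next whole number: n = 12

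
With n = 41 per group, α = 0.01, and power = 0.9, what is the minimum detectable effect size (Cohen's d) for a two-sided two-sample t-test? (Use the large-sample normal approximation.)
d ≈ 0.85

Minimum detectable effect (two-sample t-test, normal approximation):
d = (z_{α/2} + z_β) / √(n/2)
d = (2.576 + 1.282) / √(41/2)
d = 3.857 / 4.528
d ≈ 0.85

By Cohen's convention (0.2 small / 0.5 medium / 0.8 large): large effect.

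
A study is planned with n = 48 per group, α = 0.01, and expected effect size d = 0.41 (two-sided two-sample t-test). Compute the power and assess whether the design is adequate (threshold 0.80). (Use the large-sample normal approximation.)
Power ≈ 0.29; the study is underpowered (power < 0.80)

Power calculation (two-sample t-test, normal approximation):
z_β = d · √(n/2) - z_{α/2}
z_β = 0.41 · √(48/2) - 2.576
z_β = 0.41 · 4.899 - 2.576
z_β = -0.567

Power = Φ(z_β) = Φ(-0.567) ≈ 0.285

Effect size d = 0.41 is small by Cohen's convention (0.2/0.5/0.8).

Threshold: power ≥ 0.80 is conventionally adequate.
Power ≈ 0.29 → the study is underpowered (power < 0.80).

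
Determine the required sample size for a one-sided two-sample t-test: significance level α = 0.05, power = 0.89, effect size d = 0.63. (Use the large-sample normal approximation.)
n = 42 per group

Sample size formula (two-sample t-test, normal approximation):
n = 2 · ((z_α + z_β) / d)²

z_α = 1.645 (for α = 0.05, one-sided)
z_β = 1.227 (for power = 0.89)
d = 0.63

n = 2 · ((1.645 + 1.227) / 0.63)²
n = 2 · (4.559)²
n ≈ 41.57
Round up to the next whole number: n = 42 per group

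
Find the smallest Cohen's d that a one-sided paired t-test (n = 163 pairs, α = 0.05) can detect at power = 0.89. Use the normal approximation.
d ≈ 0.22

Minimum detectable effect (paired t-test, normal approximation):
d = (z_α + z_β) / √n
d = (1.645 + 1.227) / √163
d = 2.871 / 12.767
d ≈ 0.22

By Cohen's convention (0.2 small / 0.5 medium / 0.8 large): small effect.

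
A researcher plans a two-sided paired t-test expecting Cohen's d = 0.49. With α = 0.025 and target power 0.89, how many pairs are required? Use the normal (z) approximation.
n = 51 pairs

Sample size formula (paired t-test, normal approximation):
n = ((z_{α/2} + z_β) / d)²

z_{α/2} = 2.241 (for α = 0.025, two-sided)
z_β = 1.227 (for power = 0.89)
d = 0.49

n = ((2.241 + 1.227) / 0.49)²
n = (7.078)²
n ≈ 50.10
Round up to the next whole number: n = 51 pairs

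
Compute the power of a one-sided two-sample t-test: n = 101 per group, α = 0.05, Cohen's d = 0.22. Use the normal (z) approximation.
Power ≈ 0.47

Power calculation (two-sample t-test, normal approximation):
z_β = d · √(n/2) - z_α
z_β = 0.22 · √(101/2) - 1.645
z_β = 0.22 · 7.106 - 1.645
z_β = -0.081

Power = Φ(z_β) = Φ(-0.081) ≈ 0.468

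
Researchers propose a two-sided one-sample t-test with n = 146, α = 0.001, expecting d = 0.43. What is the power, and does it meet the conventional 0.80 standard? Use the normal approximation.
Power ≈ 0.97; the study is adequately powered (power ≥ 0.80)

Power calculation (one-sample t-test, normal approximation):
z_β = d · √n - z_{α/2}
z_β = 0.43 · √146 - 3.291
z_β = 0.43 · 12.083 - 3.291
z_β = 1.905

Power = Φ(z_β) = Φ(1.905) ≈ 0.972

Effect size d = 0.43 is small by Cohen's convention (0.2/0.5/0.8).

Threshold: power ≥ 0.80 is conventionally adequate.
Power ≈ 0.97 → the study is adequately powered (power ≥ 0.80).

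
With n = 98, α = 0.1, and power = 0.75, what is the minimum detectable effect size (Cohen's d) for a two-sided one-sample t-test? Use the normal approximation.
d ≈ 0.23

Minimum detectable effect (one-sample t-test, normal approximation):
d = (z_{α/2} + z_β) / √n
d = (1.645 + 0.674) / √98
d = 2.319 / 9.899
d ≈ 0.23

By Cohen's convention (0.2 small / 0.5 medium / 0.8 large): small effect.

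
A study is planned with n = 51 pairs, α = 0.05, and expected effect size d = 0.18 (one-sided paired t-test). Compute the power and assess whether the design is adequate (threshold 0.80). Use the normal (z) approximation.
Power ≈ 0.36; the study is underpowered (power < 0.80)

Power calculation (paired t-test, normal approximation):
z_β = d · √n - z_α
z_β = 0.18 · √51 - 1.645
z_β = 0.18 · 7.141 - 1.645
z_β = -0.359

Power = Φ(z_β) = Φ(-0.359) ≈ 0.360

Effect size d = 0.18 is very small by Cohen's convention (0.2/0.5/0.8).

Threshold: power ≥ 0.80 is conventionally adequate.
Power ≈ 0.36 → the study is underpowered (power < 0.80).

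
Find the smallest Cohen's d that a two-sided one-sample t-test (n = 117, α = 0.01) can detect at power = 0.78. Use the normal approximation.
d ≈ 0.31

Minimum detectable effect (one-sample t-test, normal approximation):
d = (z_{α/2} + z_β) / √n
d = (2.576 + 0.772) / √117
d = 3.348 / 10.817
d ≈ 0.31

By Cohen's convention (0.2 small / 0.5 medium / 0.8 large): small effect.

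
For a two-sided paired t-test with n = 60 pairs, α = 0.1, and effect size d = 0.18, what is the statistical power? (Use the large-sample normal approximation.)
Power ≈ 0.40

Power calculation (paired t-test, normal approximation):
z_β = d · √n - z_{α/2}
z_β = 0.18 · √60 - 1.645
z_β = 0.18 · 7.746 - 1.645
z_β = -0.251

Power = Φ(z_β) = Φ(-0.251) ≈ 0.401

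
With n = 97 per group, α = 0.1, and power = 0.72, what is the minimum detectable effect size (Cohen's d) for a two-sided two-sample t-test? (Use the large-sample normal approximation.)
d ≈ 0.32

Minimum detectable effect (two-sample t-test, normal approximation):
d = (z_{α/2} + z_β) / √(n/2)
d = (1.645 + 0.583) / √(97/2)
d = 2.228 / 6.964
d ≈ 0.32

By Cohen's convention (0.2 small / 0.5 medium / 0.8 large): small effect.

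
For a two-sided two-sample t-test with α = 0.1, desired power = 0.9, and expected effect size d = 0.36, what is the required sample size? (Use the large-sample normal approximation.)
n = 133 per group

Sample size formula (two-sample t-test, normal approximation):
n = 2 · ((z_{α/2} + z_β) / d)²

z_{α/2} = 1.645 (for α = 0.1, two-sided)
z_β = 1.282 (for power = 0.9)
d = 0.36

n = 2 · ((1.645 + 1.282) / 0.36)²
n = 2 · (8.131)²
n ≈ 132.23
Round up to the next whole number: n = 133 per group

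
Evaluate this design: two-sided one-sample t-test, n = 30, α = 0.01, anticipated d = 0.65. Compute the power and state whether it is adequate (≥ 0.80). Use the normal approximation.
Power ≈ 0.84; the study is adequately powered (power ≥ 0.80)

Power calculation (one-sample t-test, normal approximation):
z_β = d · √n - z_{α/2}
z_β = 0.65 · √30 - 2.576
z_β = 0.65 · 5.477 - 2.576
z_β = 0.984

Power = Φ(z_β) = Φ(0.984) ≈ 0.838

Effect size d = 0.65 is medium by Cohen's convention (0.2/0.5/0.8).

Threshold: power ≥ 0.80 is conventionally adequate.
Power ≈ 0.84 → the study is adequately powered (power ≥ 0.80).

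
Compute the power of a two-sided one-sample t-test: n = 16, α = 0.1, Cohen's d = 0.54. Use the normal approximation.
Power ≈ 0.70

Power calculation (one-sample t-test, normal approximation):
z_β = d · √n - z_{α/2}
z_β = 0.54 · √16 - 1.645
z_β = 0.54 · 4.000 - 1.645
z_β = 0.515

Power = Φ(z_β) = Φ(0.515) ≈ 0.697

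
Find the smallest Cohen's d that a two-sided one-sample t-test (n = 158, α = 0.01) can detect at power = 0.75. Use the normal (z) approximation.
d ≈ 0.26

Minimum detectable effect (one-sample t-test, normal approximation):
d = (z_{α/2} + z_β) / √n
d = (2.576 + 0.674) / √158
d = 3.250 / 12.570
d ≈ 0.26

By Cohen's convention (0.2 small / 0.5 medium / 0.8 large): small effect.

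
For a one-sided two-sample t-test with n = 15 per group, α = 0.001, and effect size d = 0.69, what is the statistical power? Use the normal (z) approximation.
Power ≈ 0.11

Power calculation (two-sample t-test, normal approximation):
z_β = d · √(n/2) - z_α
z_β = 0.69 · √(15/2) - 3.090
z_β = 0.69 · 2.739 - 3.090
z_β = -1.201

Power = Φ(z_β) = Φ(-1.201) ≈ 0.115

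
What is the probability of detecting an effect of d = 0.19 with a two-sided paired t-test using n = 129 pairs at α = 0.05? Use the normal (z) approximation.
Power ≈ 0.58

Power calculation (paired t-test, normal approximation):
z_β = d · √n - z_{α/2}
z_β = 0.19 · √129 - 1.960
z_β = 0.19 · 11.358 - 1.960
z_β = 0.198

Power = Φ(z_β) = Φ(0.198) ≈ 0.578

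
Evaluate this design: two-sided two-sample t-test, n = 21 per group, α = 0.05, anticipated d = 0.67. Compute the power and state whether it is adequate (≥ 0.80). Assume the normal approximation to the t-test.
Power ≈ 0.58; the study is underpowered (power < 0.80)

Power calculation (two-sample t-test, normal approximation):
z_β = d · √(n/2) - z_{α/2}
z_β = 0.67 · √(21/2) - 1.960
z_β = 0.67 · 3.240 - 1.960
z_β = 0.211

Power = Φ(z_β) = Φ(0.211) ≈ 0.584

Effect size d = 0.67 is medium by Cohen's convention (0.2/0.5/0.8).

Threshold: power ≥ 0.80 is conventionally adequate.
Power ≈ 0.58 → the study is underpowered (power < 0.80).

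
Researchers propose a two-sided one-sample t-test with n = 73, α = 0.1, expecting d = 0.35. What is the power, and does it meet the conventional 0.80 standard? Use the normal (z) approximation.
Power ≈ 0.91; the study is adequately powered (power ≥ 0.80)

Power calculation (one-sample t-test, normal approximation):
z_β = d · √n - z_{α/2}
z_β = 0.35 · √73 - 1.645
z_β = 0.35 · 8.544 - 1.645
z_β = 1.346

Power = Φ(z_β) = Φ(1.346) ≈ 0.911

Effect size d = 0.35 is small by Cohen's convention (0.2/0.5/0.8).

Threshold: power ≥ 0.80 is conventionally adequate.
Power ≈ 0.91 → the study is adequately powered (power ≥ 0.80).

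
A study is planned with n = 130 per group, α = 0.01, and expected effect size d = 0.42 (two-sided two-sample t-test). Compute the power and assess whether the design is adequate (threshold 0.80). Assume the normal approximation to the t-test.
Power ≈ 0.79; the study is underpowered (power < 0.80)

Power calculation (two-sample t-test, normal approximation):
z_β = d · √(n/2) - z_{α/2}
z_β = 0.42 · √(130/2) - 2.576
z_β = 0.42 · 8.062 - 2.576
z_β = 0.810

Power = Φ(z_β) = Φ(0.810) ≈ 0.791

Effect size d = 0.42 is small by Cohen's convention (0.2/0.5/0.8).

Threshold: power ≥ 0.80 is conventionally adequate.
Power ≈ 0.79 → the study is underpowered (power < 0.80).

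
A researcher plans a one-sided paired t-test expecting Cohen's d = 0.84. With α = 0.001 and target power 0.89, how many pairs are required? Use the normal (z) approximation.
n = 27 pairs

Sample size formula (paired t-test, normal approximation):
n = ((z_α + z_β) / d)²

z_α = 3.090 (for α = 0.001, one-sided)
z_β = 1.227 (for power = 0.89)
d = 0.84

n = ((3.090 + 1.227) / 0.84)²
n = (5.139)²
n ≈ 26.41
Round up to the next whole number: n = 27 pairs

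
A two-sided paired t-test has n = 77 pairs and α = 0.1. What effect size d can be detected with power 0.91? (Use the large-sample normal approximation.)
d ≈ 0.34

Minimum detectable effect (paired t-test, normal approximation):
d = (z_{α/2} + z_β) / √n
d = (1.645 + 1.341) / √77
d = 2.986 / 8.775
d ≈ 0.34

By Cohen's convention (0.2 small / 0.5 medium / 0.8 large): small effect.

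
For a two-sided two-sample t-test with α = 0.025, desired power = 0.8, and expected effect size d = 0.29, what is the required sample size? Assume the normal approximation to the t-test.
n = 227 per group

Sample size formula (two-sample t-test, normal approximation):
n = 2 · ((z_{α/2} + z_β) / d)²

z_{α/2} = 2.241 (for α = 0.025, two-sided)
z_β = 0.842 (for power = 0.8)
d = 0.29

n = 2 · ((2.241 + 0.842) / 0.29)²
n = 2 · (10.631)²
n ≈ 226.04
Round up to the next whole number: n = 227 per group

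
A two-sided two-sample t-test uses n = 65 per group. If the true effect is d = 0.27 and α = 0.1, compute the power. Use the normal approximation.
Power ≈ 0.46

Power calculation (two-sample t-test, normal approximation):
z_β = d · √(n/2) - z_{α/2}
z_β = 0.27 · √(65/2) - 1.645
z_β = 0.27 · 5.701 - 1.645
z_β = -0.106

Power = Φ(z_β) = Φ(-0.106) ≈ 0.458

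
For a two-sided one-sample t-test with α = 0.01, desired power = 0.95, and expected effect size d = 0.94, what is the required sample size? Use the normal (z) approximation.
n = 21

Sample size formula (one-sample t-test, normal approximation):
n = ((z_{α/2} + z_β) / d)²

z_{α/2} = 2.576 (for α = 0.01, two-sided)
z_β = 1.645 (for power = 0.95)
d = 0.94

n = ((2.576 + 1.645) / 0.94)²
n = (4.490)²
n ≈ 20.16
Round up to the next whole number: n = 21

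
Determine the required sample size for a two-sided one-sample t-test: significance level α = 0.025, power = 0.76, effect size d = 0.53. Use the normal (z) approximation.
n = 31

Sample size formula (one-sample t-test, normal approximation):
n = ((z_{α/2} + z_β) / d)²

z_{α/2} = 2.241 (for α = 0.025, two-sided)
z_β = 0.706 (for power = 0.76)
d = 0.53

n = ((2.241 + 0.706) / 0.53)²
n = (5.560)²
n ≈ 30.91
Round up to the next whole number: n = 31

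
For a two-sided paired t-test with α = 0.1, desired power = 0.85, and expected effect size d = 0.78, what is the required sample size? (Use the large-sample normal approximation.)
n = 12 pairs

Sample size formula (paired t-test, normal approximation):
n = ((z_{α/2} + z_β) / d)²

z_{α/2} = 1.645 (for α = 0.1, two-sided)
z_β = 1.036 (for power = 0.85)
d = 0.78

n = ((1.645 + 1.036) / 0.78)²
n = (3.437)²
n ≈ 11.81
Round up to the next whole number: n = 12 pairs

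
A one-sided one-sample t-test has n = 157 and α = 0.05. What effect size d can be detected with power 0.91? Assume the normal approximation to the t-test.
d ≈ 0.24

Minimum detectable effect (one-sample t-test, normal approximation):
d = (z_α + z_β) / √n
d = (1.645 + 1.341) / √157
d = 2.986 / 12.530
d ≈ 0.24

By Cohen's convention (0.2 small / 0.5 medium / 0.8 large): small effect.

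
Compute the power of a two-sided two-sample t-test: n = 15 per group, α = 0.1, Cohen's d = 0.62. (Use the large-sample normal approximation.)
Power ≈ 0.52

Power calculation (two-sample t-test, normal approximation):
z_β = d · √(n/2) - z_{α/2}
z_β = 0.62 · √(15/2) - 1.645
z_β = 0.62 · 2.739 - 1.645
z_β = 0.053

Power = Φ(z_β) = Φ(0.053) ≈ 0.521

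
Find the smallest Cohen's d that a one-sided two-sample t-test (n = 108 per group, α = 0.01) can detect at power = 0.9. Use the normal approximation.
d ≈ 0.49

Minimum detectable effect (two-sample t-test, normal approximation):
d = (z_α + z_β) / √(n/2)
d = (2.326 + 1.282) / √(108/2)
d = 3.608 / 7.348
d ≈ 0.49

By Cohen's convention (0.2 small / 0.5 medium / 0.8 large): small effect.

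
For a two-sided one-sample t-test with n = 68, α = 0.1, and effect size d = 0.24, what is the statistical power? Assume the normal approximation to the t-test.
Power ≈ 0.63

Power calculation (one-sample t-test, normal approximation):
z_β = d · √n - z_{α/2}
z_β = 0.24 · √68 - 1.645
z_β = 0.24 · 8.246 - 1.645
z_β = 0.334

Power = Φ(z_β) = Φ(0.334) ≈ 0.631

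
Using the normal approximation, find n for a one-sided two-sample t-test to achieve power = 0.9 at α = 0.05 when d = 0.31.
n = 179 per group

Sample size formula (two-sample t-test, normal approximation):
n = 2 · ((z_α + z_β) / d)²

z_α = 1.645 (for α = 0.05, one-sided)
z_β = 1.282 (for power = 0.9)
d = 0.31

n = 2 · ((1.645 + 1.282) / 0.31)²
n = 2 · (9.442)²
n ≈ 178.30
Round up to the next whole number: n = 179 per group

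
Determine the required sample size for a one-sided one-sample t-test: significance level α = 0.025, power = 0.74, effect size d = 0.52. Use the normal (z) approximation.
n = 26

Sample size formula (one-sample t-test, normal approximation):
n = ((z_α + z_β) / d)²

z_α = 1.960 (for α = 0.025, one-sided)
z_β = 0.643 (for power = 0.74)
d = 0.52

n = ((1.960 + 0.643) / 0.52)²
n = (5.006)²
n ≈ 25.06
Round up to the next whole number: n = 26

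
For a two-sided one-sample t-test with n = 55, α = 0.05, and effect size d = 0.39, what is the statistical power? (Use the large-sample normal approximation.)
Power ≈ 0.82

Power calculation (one-sample t-test, normal approximation):
z_β = d · √n - z_{α/2}
z_β = 0.39 · √55 - 1.960
z_β = 0.39 · 7.416 - 1.960
z_β = 0.932

Power = Φ(z_β) = Φ(0.932) ≈ 0.824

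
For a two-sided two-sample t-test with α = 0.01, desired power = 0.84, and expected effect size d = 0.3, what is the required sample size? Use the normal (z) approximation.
n = 284 per group

Sample size formula (two-sample t-test, normal approximation):
n = 2 · ((z_{α/2} + z_β) / d)²

z_{α/2} = 2.576 (for α = 0.01, two-sided)
z_β = 0.994 (for power = 0.84)
d = 0.3

n = 2 · ((2.576 + 0.994) / 0.3)²
n = 2 · (11.900)²
n ≈ 283.22
Round up to the next whole number: n = 284 per group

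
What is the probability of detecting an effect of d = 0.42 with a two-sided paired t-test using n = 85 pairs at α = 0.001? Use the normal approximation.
Power ≈ 0.72

Power calculation (paired t-test, normal approximation):
z_β = d · √n - z_{α/2}
z_β = 0.42 · √85 - 3.291
z_β = 0.42 · 9.220 - 3.291
z_β = 0.582

Power = Φ(z_β) = Φ(0.582) ≈ 0.720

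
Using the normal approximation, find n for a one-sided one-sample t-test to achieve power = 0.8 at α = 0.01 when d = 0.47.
n = 46

Sample size formula (one-sample t-test, normal approximation):
n = ((z_α + z_β) / d)²

z_α = 2.326 (for α = 0.01, one-sided)
z_β = 0.842 (for power = 0.8)
d = 0.47

n = ((2.326 + 0.842) / 0.47)²
n = (6.740)²
n ≈ 45.43
Round up to the next whole number: n = 46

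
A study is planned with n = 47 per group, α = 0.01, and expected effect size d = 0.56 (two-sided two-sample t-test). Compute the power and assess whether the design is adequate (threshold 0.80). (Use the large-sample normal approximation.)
Power ≈ 0.56; the study is underpowered (power < 0.80)

Power calculation (two-sample t-test, normal approximation):
z_β = d · √(n/2) - z_{α/2}
z_β = 0.56 · √(47/2) - 2.576
z_β = 0.56 · 4.848 - 2.576
z_β = 0.139

Power = Φ(z_β) = Φ(0.139) ≈ 0.555

Effect size d = 0.56 is medium by Cohen's convention (0.2/0.5/0.8).

Threshold: power ≥ 0.80 is conventionally adequate.
Power ≈ 0.56 → the study is underpowered (power < 0.80).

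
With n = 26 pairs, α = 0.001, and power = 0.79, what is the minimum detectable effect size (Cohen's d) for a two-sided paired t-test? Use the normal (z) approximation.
d ≈ 0.80

Minimum detectable effect (paired t-test, normal approximation):
d = (z_{α/2} + z_β) / √n
d = (3.291 + 0.806) / √26
d = 4.097 / 5.099
d ≈ 0.80

By Cohen's convention (0.2 small / 0.5 medium / 0.8 large): large effect.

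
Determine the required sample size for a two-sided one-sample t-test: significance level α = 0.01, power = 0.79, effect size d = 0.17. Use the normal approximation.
n = 396

Sample size formula (one-sample t-test, normal approximation):
n = ((z_{α/2} + z_β) / d)²

z_{α/2} = 2.576 (for α = 0.01, two-sided)
z_β = 0.806 (for power = 0.79)
d = 0.17

n = ((2.576 + 0.806) / 0.17)²
n = (19.894)²
n ≈ 395.77
Round up to the next whole number: n = 396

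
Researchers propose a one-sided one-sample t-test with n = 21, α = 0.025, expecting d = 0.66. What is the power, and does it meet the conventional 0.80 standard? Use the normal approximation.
Power ≈ 0.86; the study is adequately powered (power ≥ 0.80)

Power calculation (one-sample t-test, normal approximation):
z_β = d · √n - z_α
z_β = 0.66 · √21 - 1.960
z_β = 0.66 · 4.583 - 1.960
z_β = 1.065

Power = Φ(z_β) = Φ(1.065) ≈ 0.856

Effect size d = 0.66 is medium by Cohen's convention (0.2/0.5/0.8).

Threshold: power ≥ 0.80 is conventionally adequate.
Power ≈ 0.86 → the study is adequately powered (power ≥ 0.80).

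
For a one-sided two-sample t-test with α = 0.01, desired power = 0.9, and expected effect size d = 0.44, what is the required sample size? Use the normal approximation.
n = 135 per group

Sample size formula (two-sample t-test, normal approximation):
n = 2 · ((z_α + z_β) / d)²

z_α = 2.326 (for α = 0.01, one-sided)
z_β = 1.282 (for power = 0.9)
d = 0.44

n = 2 · ((2.326 + 1.282) / 0.44)²
n = 2 · (8.200)²
n ≈ 134.48
Round up to the next whole number: n = 135 per group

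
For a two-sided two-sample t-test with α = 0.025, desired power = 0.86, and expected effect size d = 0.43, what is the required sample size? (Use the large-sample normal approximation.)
n = 120 per group

Sample size formula (two-sample t-test, normal approximation):
n = 2 · ((z_{α/2} + z_β) / d)²

z_{α/2} = 2.241 (for α = 0.025, two-sided)
z_β = 1.080 (for power = 0.86)
d = 0.43

n = 2 · ((2.241 + 1.080) / 0.43)²
n = 2 · (7.723)²
n ≈ 119.29
Round up to the next whole number: n = 120 per group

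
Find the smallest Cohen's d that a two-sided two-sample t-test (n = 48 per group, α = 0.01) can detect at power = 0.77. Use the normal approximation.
d ≈ 0.68

Minimum detectable effect (two-sample t-test, normal approximation):
d = (z_{α/2} + z_β) / √(n/2)
d = (2.576 + 0.739) / √(48/2)
d = 3.315 / 4.899
d ≈ 0.68

By Cohen's convention (0.2 small / 0.5 medium / 0.8 large): medium effect.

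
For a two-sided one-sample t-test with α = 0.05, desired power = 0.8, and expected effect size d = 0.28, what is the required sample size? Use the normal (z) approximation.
n = 101

Sample size formula (one-sample t-test, normal approximation):
n = ((z_{α/2} + z_β) / d)²

z_{α/2} = 1.960 (for α = 0.05, two-sided)
z_β = 0.842 (for power = 0.8)
d = 0.28

n = ((1.960 + 0.842) / 0.28)²
n = (10.007)²
n ≈ 100.14
Round up to the next whole number: n = 101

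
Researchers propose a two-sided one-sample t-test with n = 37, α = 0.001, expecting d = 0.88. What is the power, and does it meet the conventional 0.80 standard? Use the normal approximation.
Power ≈ 0.98; the study is adequately powered (power ≥ 0.80)

Power calculation (one-sample t-test, normal approximation):
z_β = d · √n - z_{α/2}
z_β = 0.88 · √37 - 3.291
z_β = 0.88 · 6.083 - 3.291
z_β = 2.062

Power = Φ(z_β) = Φ(2.062) ≈ 0.980

Effect size d = 0.88 is large by Cohen's convention (0.2/0.5/0.8).

Threshold: power ≥ 0.80 is conventionally adequate.
Power ≈ 0.98 → the study is adequately powered (power ≥ 0.80).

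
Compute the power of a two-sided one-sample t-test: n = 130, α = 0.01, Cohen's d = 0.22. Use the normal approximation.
Power ≈ 0.47

Power calculation (one-sample t-test, normal approximation):
z_β = d · √n - z_{α/2}
z_β = 0.22 · √130 - 2.576
z_β = 0.22 · 11.402 - 2.576
z_β = -0.067

Power = Φ(z_β) = Φ(-0.067) ≈ 0.473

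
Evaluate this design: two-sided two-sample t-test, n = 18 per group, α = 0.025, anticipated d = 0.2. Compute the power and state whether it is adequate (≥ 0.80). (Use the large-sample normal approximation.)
Power ≈ 0.05; the study is underpowered (power < 0.80)

Power calculation (two-sample t-test, normal approximation):
z_β = d · √(n/2) - z_{α/2}
z_β = 0.2 · √(18/2) - 2.241
z_β = 0.2 · 3.000 - 2.241
z_β = -1.641

Power = Φ(z_β) = Φ(-1.641) ≈ 0.050

Effect size d = 0.2 is small by Cohen's convention (0.2/0.5/0.8).

Threshold: power ≥ 0.80 is conventionally adequate.
Power ≈ 0.05 → the study is underpowered (power < 0.80).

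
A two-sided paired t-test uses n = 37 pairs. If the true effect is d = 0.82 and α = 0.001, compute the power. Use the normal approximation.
Power ≈ 0.96

Power calculation (paired t-test, normal approximation):
z_β = d · √n - z_{α/2}
z_β = 0.82 · √37 - 3.291
z_β = 0.82 · 6.083 - 3.291
z_β = 1.697

Power = Φ(z_β) = Φ(1.697) ≈ 0.955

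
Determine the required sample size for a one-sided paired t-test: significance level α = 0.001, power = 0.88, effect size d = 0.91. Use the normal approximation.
n = 22 pairs

Sample size formula (paired t-test, normal approximation):
n = ((z_α + z_β) / d)²

z_α = 3.090 (for α = 0.001, one-sided)
z_β = 1.175 (for power = 0.88)
d = 0.91

n = ((3.090 + 1.175) / 0.91)²
n = (4.687)²
n ≈ 21.97
Round up to the next whole number: n = 22 pairs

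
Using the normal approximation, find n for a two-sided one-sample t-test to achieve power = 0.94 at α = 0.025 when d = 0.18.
n = 445

Sample size formula (one-sample t-test, normal approximation):
n = ((z_{α/2} + z_β) / d)²

z_{α/2} = 2.241 (for α = 0.025, two-sided)
z_β = 1.555 (for power = 0.94)
d = 0.18

n = ((2.241 + 1.555) / 0.18)²
n = (21.089)²
n ≈ 444.75
Round up to the next whole number: n = 445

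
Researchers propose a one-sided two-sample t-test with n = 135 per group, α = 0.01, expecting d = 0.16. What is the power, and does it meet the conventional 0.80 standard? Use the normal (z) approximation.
Power ≈ 0.16; the study is underpowered (power < 0.80)

Power calculation (two-sample t-test, normal approximation):
z_β = d · √(n/2) - z_α
z_β = 0.16 · √(135/2) - 2.326
z_β = 0.16 · 8.216 - 2.326
z_β = -1.012

Power = Φ(z_β) = Φ(-1.012) ≈ 0.156

Effect size d = 0.16 is very small by Cohen's convention (0.2/0.5/0.8).

Threshold: power ≥ 0.80 is conventionally adequate.
Power ≈ 0.16 → the study is underpowered (power < 0.80).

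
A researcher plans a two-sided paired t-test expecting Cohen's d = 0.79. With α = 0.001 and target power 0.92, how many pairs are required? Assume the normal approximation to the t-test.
n = 36 pairs

Sample size formula (paired t-test, normal approximation):
n = ((z_{α/2} + z_β) / d)²

z_{α/2} = 3.291 (for α = 0.001, two-sided)
z_β = 1.405 (for power = 0.92)
d = 0.79

n = ((3.291 + 1.405) / 0.79)²
n = (5.944)²
n ≈ 35.33
Round up to the next whole number: n = 36 pairs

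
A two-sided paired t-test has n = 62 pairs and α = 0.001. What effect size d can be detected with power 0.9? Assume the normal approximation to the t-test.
d ≈ 0.58

Minimum detectable effect (paired t-test, normal approximation):
d = (z_{α/2} + z_β) / √n
d = (3.291 + 1.282) / √62
d = 4.572 / 7.874
d ≈ 0.58

By Cohen's convention (0.2 small / 0.5 medium / 0.8 large): medium effect.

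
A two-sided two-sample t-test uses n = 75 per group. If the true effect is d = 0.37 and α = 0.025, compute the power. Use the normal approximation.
Power ≈ 0.51

Power calculation (two-sample t-test, normal approximation):
z_β = d · √(n/2) - z_{α/2}
z_β = 0.37 · √(75/2) - 2.241
z_β = 0.37 · 6.124 - 2.241
z_β = 0.024

Power = Φ(z_β) = Φ(0.024) ≈ 0.510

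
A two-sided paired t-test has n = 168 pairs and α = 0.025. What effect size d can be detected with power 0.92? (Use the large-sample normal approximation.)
d ≈ 0.28

Minimum detectable effect (paired t-test, normal approximation):
d = (z_{α/2} + z_β) / √n
d = (2.241 + 1.405) / √168
d = 3.646 / 12.961
d ≈ 0.28

By Cohen's convention (0.2 small / 0.5 medium / 0.8 large): small effect.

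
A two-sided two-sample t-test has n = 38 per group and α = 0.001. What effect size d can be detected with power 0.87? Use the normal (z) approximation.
d ≈ 1.01

Minimum detectable effect (two-sample t-test, normal approximation):
d = (z_{α/2} + z_β) / √(n/2)
d = (3.291 + 1.126) / √(38/2)
d = 4.417 / 4.359
d ≈ 1.01

By Cohen's convention (0.2 small / 0.5 medium / 0.8 large): large effect.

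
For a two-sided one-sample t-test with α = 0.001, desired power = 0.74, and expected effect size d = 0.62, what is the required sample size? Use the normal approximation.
n = 41

Sample size formula (one-sample t-test, normal approximation):
n = ((z_{α/2} + z_β) / d)²

z_{α/2} = 3.291 (for α = 0.001, two-sided)
z_β = 0.643 (for power = 0.74)
d = 0.62

n = ((3.291 + 0.643) / 0.62)²
n = (6.345)²
n ≈ 40.26
Round up to the next whole number: n = 41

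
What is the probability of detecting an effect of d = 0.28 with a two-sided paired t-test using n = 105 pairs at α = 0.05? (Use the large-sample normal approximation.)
Power ≈ 0.82

Power calculation (paired t-test, normal approximation):
z_β = d · √n - z_{α/2}
z_β = 0.28 · √105 - 1.960
z_β = 0.28 · 10.247 - 1.960
z_β = 0.909

Power = Φ(z_β) = Φ(0.909) ≈ 0.818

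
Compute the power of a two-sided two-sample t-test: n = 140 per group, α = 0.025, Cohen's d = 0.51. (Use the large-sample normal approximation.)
Power ≈ 0.98

Power calculation (two-sample t-test, normal approximation):
z_β = d · √(n/2) - z_{α/2}
z_β = 0.51 · √(140/2) - 2.241
z_β = 0.51 · 8.367 - 2.241
z_β = 2.026

Power = Φ(z_β) = Φ(2.026) ≈ 0.979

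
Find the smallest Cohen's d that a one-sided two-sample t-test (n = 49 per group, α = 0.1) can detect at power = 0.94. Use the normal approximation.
d ≈ 0.57

Minimum detectable effect (two-sample t-test, normal approximation):
d = (z_α + z_β) / √(n/2)
d = (1.282 + 1.555) / √(49/2)
d = 2.836 / 4.950
d ≈ 0.57

By Cohen's convention (0.2 small / 0.5 medium / 0.8 large): medium effect.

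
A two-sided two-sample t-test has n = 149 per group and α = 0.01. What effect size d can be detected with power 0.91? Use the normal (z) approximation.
d ≈ 0.45

Minimum detectable effect (two-sample t-test, normal approximation):
d = (z_{α/2} + z_β) / √(n/2)
d = (2.576 + 1.341) / √(149/2)
d = 3.917 / 8.631
d ≈ 0.45

By Cohen's convention (0.2 small / 0.5 medium / 0.8 large): small effect.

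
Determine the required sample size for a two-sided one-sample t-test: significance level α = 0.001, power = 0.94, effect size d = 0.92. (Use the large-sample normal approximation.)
n = 28

Sample size formula (one-sample t-test, normal approximation):
n = ((z_{α/2} + z_β) / d)²

z_{α/2} = 3.291 (for α = 0.001, two-sided)
z_β = 1.555 (for power = 0.94)
d = 0.92

n = ((3.291 + 1.555) / 0.92)²
n = (5.267)²
n ≈ 27.74
Round up to the next whole number: n = 28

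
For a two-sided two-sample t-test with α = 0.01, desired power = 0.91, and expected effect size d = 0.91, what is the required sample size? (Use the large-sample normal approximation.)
n = 38 per group

Sample size formula (two-sample t-test, normal approximation):
n = 2 · ((z_{α/2} + z_β) / d)²

z_{α/2} = 2.576 (for α = 0.01, two-sided)
z_β = 1.341 (for power = 0.91)
d = 0.91

n = 2 · ((2.576 + 1.341) / 0.91)²
n = 2 · (4.304)²
n ≈ 37.05
Round up to the next whole number: n = 38 per group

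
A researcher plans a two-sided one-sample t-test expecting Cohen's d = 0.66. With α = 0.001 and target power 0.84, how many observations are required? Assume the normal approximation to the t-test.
n = 43

Sample size formula (one-sample t-test, normal approximation):
n = ((z_{α/2} + z_β) / d)²

z_{α/2} = 3.291 (for α = 0.001, two-sided)
z_β = 0.994 (for power = 0.84)
d = 0.66

n = ((3.291 + 0.994) / 0.66)²
n = (6.492)²
n ≈ 42.15
Round up to the next whole number: n = 43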